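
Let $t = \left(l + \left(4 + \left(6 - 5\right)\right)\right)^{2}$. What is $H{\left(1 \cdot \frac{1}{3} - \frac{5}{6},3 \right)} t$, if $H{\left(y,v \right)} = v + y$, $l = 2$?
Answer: $\frac{245}{2} \approx 122.5$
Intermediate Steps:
$t = 49$ ($t = \left(2 + \left(4 + \left(6 - 5\right)\right)\right)^{2} = \left(2 + \left(4 + 1\right)\right)^{2} = \left(2 + 5\right)^{2} = 7^{2} = 49$)
$H{\left(1 \cdot \frac{1}{3} - \frac{5}{6},3 \right)} t = \left(3 + \left(1 \cdot \frac{1}{3} - \frac{5}{6}\right)\right) 49 = \left(3 + \left(\frac{1}{3} - \frac{5}{6}\right)\right) 49 = \left(3 - \frac{1}{2}\right) 49 = \frac{5}{2} \cdot 49 = \frac{245}{2}$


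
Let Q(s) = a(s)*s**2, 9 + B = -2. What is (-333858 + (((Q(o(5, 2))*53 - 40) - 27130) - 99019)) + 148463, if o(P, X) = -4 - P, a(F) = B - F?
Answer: -320170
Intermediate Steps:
B = -11 (B = -9 - 2 = -11)
a(F) = -11 - F
Q(s) = s**2*(-11 - s) (Q(s) = (-11 - s)*s**2 = s**2*(-11 - s))
(-333858 + (((Q(o(5, 2))*53 - 40) - 27130) - 99019)) + 148463 = (-333858 + (((((-4 - 1*5)**2*(-11 - (-4 - 1*5)))*53 - 40) - 27130) - 99019)) + 148463 = (-333858 + (((((-4 - 5)**2*(-11 - (-4 - 5)))*53 - 40) - 27130) - 99019)) + 148463 = (-333858 + (((((-9)**2*(-11 - 1*(-9)))*53 - 40) - 27130) - 99019)) + 148463 = (-333858 + ((((81*(-11 + 9))*53 - 40) - 27130) - 99019)) + 148463 = (-333858 + ((((81*(-2))*53 - 40) - 27130) - 99019)) + 148463 = (-333858 + (((-162*53 - 40) - 27130) - 99019)) + 148463 = (-333858 + (((-8586 - 40) - 27130) - 99019)) + 148463 = (-333858 + ((-8626 - 27130) - 99019)) + 148463 = (-333858 + (-35756 - 99019)) + 148463 = (-333858 - 134775) + 148463 = -468633 + 148463 = -320170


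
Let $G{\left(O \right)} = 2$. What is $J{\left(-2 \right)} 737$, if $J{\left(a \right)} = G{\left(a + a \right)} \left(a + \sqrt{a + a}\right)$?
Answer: $-2948 + 2948 i \approx -2948.0 + 2948.0 i$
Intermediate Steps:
$J{\left(a \right)} = 2 a + 2 \sqrt{2} \sqrt{a}$ ($J{\left(a \right)} = 2 \left(a + \sqrt{a + a}\right) = 2 \left(a + \sqrt{2 a}\right) = 2 \left(a + \sqrt{2} \sqrt{a}\right) = 2 a + 2 \sqrt{2} \sqrt{a}$)
$J{\left(-2 \right)} 737 = \left(2 \left(-2\right) + 2 \sqrt{2} \sqrt{-2}\right) 737 = \left(-4 + 2 \sqrt{2} i \sqrt{2}\right) 737 = \left(-4 + 4 i\right) 737 = -2948 + 2948 i$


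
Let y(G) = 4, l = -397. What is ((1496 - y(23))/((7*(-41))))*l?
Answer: 592324/287 ≈ 2063.8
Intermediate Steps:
((1496 - y(23))/((7*(-41))))*l = ((1496 - 1*4)/((7*(-41))))*(-397) = ((1496 - 4)/(-287))*(-397) = (1492*(-1/287))*(-397) = -1492/287*(-397) = 592324/287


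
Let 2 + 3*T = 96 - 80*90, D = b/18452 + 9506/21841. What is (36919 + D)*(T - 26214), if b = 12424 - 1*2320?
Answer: -106321282901162836/100752533 ≈ -1.0553e+9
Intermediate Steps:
b = 10104 (b = 12424 - 2320 = 10104)
D = 99021544/100752533 (D = 10104/18452 + 9506/21841 = 10104*(1/18452) + 9506*(1/21841) = 2526/4613 + 9506/21841 = 99021544/100752533 ≈ 0.98282)
T = -7106/3 (T = -⅔ + (96 - 80*90)/3 = -⅔ + (96 - 7200)/3 = -⅔ + (⅓)*(-7104) = -⅔ - 2368 = -7106/3 ≈ -2368.7)
(36919 + D)*(T - 26214) = (36919 + 99021544/100752533)*(-7106/3 - 26214) = (3719781787371/100752533)*(-85748/3) = -106321282901162836/100752533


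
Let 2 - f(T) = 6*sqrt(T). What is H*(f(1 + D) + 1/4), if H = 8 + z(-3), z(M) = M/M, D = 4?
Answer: 81/4 - 54*sqrt(5) ≈ -100.50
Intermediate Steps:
z(M) = 1
f(T) = 2 - 6*sqrt(T)
H = 9 (H = 8 + 1 = 9)
H*(f(1 + D) + 1/4) = 9*((2 - 6*sqrt(1 + 4)) + 1/4) = 9*((2 - 6*sqrt(5)) + 1/4) = 9*(9/4 - 6*sqrt(5)) = 81/4 - 54*sqrt(5)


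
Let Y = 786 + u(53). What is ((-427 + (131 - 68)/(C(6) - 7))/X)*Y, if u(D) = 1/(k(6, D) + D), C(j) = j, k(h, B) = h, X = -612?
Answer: 11361875/18054 ≈ 629.33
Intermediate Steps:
u(D) = 1/(6 + D)
Y = 46375/59 (Y = 786 + 1/(6 + 53) = 786 + 1/59 = 46375/59 ≈ 786.02)
((-427 + (131 - 68)/(C(6) - 7))/X)*Y = ((-427 + (131 - 68)/(6 - 7))/(-612))*(46375/59) = ((-427 + 63/(-1))*(-1/612))*(46375/59) = ((-427 + 63*(-1))*(-1/612))*(46375/59) = ((-427 - 63)*(-1/612))*(46375/59) = -490*(-1/612)*(46375/59) = (245/306)*(46375/59) = 11361875/18054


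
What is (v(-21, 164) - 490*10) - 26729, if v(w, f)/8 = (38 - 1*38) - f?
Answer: -32941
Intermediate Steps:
v(w, f) = -8*f (v(w, f) = 8*((38 - 1*38) - f) = 8*((38 - 38) - f) = 8*(0 - f) = 8*(-f) = -8*f)
(v(-21, 164) - 490*10) - 26729 = (-8*164 - 490*10) - 26729 = (-1312 - 4900) - 26729 = -6212 - 26729 = -32941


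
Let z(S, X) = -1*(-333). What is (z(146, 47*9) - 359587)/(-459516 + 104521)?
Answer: 359254/354995 ≈ 1.0120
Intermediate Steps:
z(S, X) = 333
(z(146, 47*9) - 359587)/(-459516 + 104521) = (333 - 359587)/(-459516 + 104521) = -359254/(-354995) = -359254*(-1/354995) = 359254/354995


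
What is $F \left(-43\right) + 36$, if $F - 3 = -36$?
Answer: $1455$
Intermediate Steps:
$F = -33$ ($F = 3 - 36 = -33$)
$F \left(-43\right) + 36 = \left(-33\right) \left(-43\right) + 36 = 1419 + 36 = 1455$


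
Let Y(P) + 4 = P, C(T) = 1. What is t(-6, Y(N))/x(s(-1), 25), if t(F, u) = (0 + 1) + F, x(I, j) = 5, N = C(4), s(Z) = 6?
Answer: -1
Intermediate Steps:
N = 1
Y(P) = -4 + P
t(F, u) = 1 + F
t(-6, Y(N))/x(s(-1), 25) = (1 - 6)/5 = -5*1/5 = -1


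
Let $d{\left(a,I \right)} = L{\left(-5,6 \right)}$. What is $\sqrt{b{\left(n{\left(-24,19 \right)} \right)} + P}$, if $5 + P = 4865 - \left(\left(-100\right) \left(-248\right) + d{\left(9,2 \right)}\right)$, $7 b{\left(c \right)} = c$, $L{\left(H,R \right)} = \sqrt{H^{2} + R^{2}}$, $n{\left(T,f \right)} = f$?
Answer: $\frac{\sqrt{-976927 - 49 \sqrt{61}}}{7} \approx 141.23 i$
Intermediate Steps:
$d{\left(a,I \right)} = \sqrt{61}$ ($d{\left(a,I \right)} = \sqrt{\left(-5\right)^{2} + 6^{2}} = \sqrt{25 + 36} = \sqrt{61}$)
$b{\left(c \right)} = \frac{c}{7}$
$P = -19940 - \sqrt{61}$ ($P = -5 - \left(-4865 + 24800 + \sqrt{61}\right) = -5 - \left(19935 + \sqrt{61}\right) = -19940 - \sqrt{61} \approx -19948.0$)
$\sqrt{b{\left(n{\left(-24,19 \right)} \right)} + P} = \sqrt{\frac{1}{7} \cdot 19 - \left(19940 + \sqrt{61}\right)} = \sqrt{\frac{19}{7} - \left(19940 + \sqrt{61}\right)} = \sqrt{- \frac{139561}{7} - \sqrt{61}}$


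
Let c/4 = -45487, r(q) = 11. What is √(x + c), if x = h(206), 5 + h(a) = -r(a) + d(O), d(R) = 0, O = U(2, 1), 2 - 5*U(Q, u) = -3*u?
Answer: 2*I*√45491 ≈ 426.57*I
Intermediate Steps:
U(Q, u) = ⅖ + 3*u/5 (U(Q, u) = ⅖ - (-3)*u/5 = ⅖ + 3*u/5)
O = 1 (O = ⅖ + (⅗)*1 = ⅖ + ⅗ = 1)
c = -181948 (c = 4*(-45487) = -181948)
h(a) = -16 (h(a) = -5 + (-1*11 + 0) = -5 + (-11 + 0) = -5 - 11 = -16)
x = -16
√(x + c) = √(-16 - 181948) = √(-181964) = 2*I*√45491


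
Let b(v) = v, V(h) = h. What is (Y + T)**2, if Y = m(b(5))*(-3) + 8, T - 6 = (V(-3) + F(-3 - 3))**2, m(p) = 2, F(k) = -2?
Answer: 1089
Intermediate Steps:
T = 31 (T = 6 + (-3 - 2)**2 = 6 + (-5)**2 = 6 + 25 = 31)
Y = 2 (Y = 2*(-3) + 8 = -6 + 8 = 2)
(Y + T)**2 = (2 + 31)**2 = 33**2 = 1089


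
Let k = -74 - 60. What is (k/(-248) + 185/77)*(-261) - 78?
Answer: -8078583/9548 ≈ -846.10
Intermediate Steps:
k = -134
(k/(-248) + 185/77)*(-261) - 78 = (-134/(-248) + 185/77)*(-261) - 78 = (-134*(-1/248) + 185*(1/77))*(-261) - 78 = (67/124 + 185/77)*(-261) - 78 = (28099/9548)*(-261) - 78 = -7333839/9548 - 78 = -8078583/9548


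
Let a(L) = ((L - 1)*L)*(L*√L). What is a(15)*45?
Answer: 141750*√15 ≈ 5.4900e+5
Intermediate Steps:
a(L) = L^(5/2)*(-1 + L) (a(L) = ((-1 + L)*L)*L^(3/2) = (L*(-1 + L))*L^(3/2) = L^(5/2)*(-1 + L))
a(15)*45 = (15^(5/2)*(-1 + 15))*45 = ((225*√15)*14)*45 = (3150*√15)*45 = 141750*√15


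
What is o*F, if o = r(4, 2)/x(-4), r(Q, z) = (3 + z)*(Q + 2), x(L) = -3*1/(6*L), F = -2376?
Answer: -570240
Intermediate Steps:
x(L) = -1/(2*L)
r(Q, z) = (2 + Q)*(3 + z) (r(Q, z) = (3 + z)*(2 + Q) = (2 + Q)*(3 + z))
o = 240 (o = (6 + 2*2 + 3*4 + 4*2)/((-1/2/(-4))) = (6 + 4 + 12 + 8)/((-1/2*(-1/4))) = 30/(1/8) = 30*8 = 240)
o*F = 240*(-2376) = -570240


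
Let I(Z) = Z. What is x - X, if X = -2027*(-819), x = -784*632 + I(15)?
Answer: -2155586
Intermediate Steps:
x = -495473 (x = -784*632 + 15 = -495488 + 15 = -495473)
X = 1660113
x - X = -495473 - 1*1660113 = -495473 - 1660113 = -2155586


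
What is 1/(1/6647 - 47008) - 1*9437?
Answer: -2948705552122/312462175 ≈ -9437.0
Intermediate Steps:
1/(1/6647 - 47008) - 1*9437 = 1/(1/6647 - 47008) - 9437 = 1/(-312462175/6647) - 9437 = -6647/312462175 - 9437 = -2948705552122/312462175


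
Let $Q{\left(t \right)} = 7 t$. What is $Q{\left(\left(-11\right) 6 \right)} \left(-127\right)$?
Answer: $58674$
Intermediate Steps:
$Q{\left(\left(-11\right) 6 \right)} \left(-127\right) = 7 \left(\left(-11\right) 6\right) \left(-127\right) = 7 \left(-66\right) \left(-127\right) = \left(-462\right) \left(-127\right) = 58674$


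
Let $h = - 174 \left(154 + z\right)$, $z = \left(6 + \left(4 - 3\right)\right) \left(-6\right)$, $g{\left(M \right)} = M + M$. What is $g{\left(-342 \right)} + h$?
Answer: $-20172$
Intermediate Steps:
$g{\left(M \right)} = 2 M$
$z = -42$ ($z = \left(6 + 1\right) \left(-6\right) = 7 \left(-6\right) = -42$)
$h = -19488$ ($h = - 174 \left(154 - 42\right) = \left(-174\right) 112 = -19488$)
$g{\left(-342 \right)} + h = 2 \left(-342\right) - 19488 = -684 - 19488 = -20172$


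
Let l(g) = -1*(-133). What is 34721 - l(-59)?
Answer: 34588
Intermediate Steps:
l(g) = 133
34721 - l(-59) = 34721 - 1*133 = 34721 - 133 = 34588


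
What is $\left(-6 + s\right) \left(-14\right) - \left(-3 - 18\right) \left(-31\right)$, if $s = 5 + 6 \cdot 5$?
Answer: $-1057$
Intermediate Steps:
$s = 35$ ($s = 5 + 30 = 35$)
$\left(-6 + s\right) \left(-14\right) - \left(-3 - 18\right) \left(-31\right) = \left(-6 + 35\right) \left(-14\right) - \left(-3 - 18\right) \left(-31\right) = 29 \left(-14\right) - \left(-21\right) \left(-31\right) = -406 - 651 = -1057$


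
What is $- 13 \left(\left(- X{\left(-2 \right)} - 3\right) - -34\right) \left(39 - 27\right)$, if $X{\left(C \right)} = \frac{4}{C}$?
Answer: $-5148$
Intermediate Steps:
$- 13 \left(\left(- X{\left(-2 \right)} - 3\right) - -34\right) \left(39 - 27\right) = - 13 \left(\left(- \frac{4}{-2} - 3\right) - -34\right) \left(39 - 27\right) = - 13 \left(\left(- \frac{4 \left(-1\right)}{2} - 3\right) + 34\right) 12 = - 13 \left(\left(\left(-1\right) \left(-2\right) - 3\right) + 34\right) 12 = - 13 \left(\left(2 - 3\right) + 34\right) 12 = - 13 \left(-1 + 34\right) 12 = \left(-13\right) 33 \cdot 12 = \left(-429\right) 12 = -5148$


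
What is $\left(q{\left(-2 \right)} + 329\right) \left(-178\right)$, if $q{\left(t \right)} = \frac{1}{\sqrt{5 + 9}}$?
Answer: $-58562 - \frac{89 \sqrt{14}}{7} \approx -58610.0$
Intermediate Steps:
$q{\left(t \right)} = \frac{\sqrt{14}}{14}$ ($q{\left(t \right)} = \frac{1}{\sqrt{14}} = \frac{\sqrt{14}}{14}$)
$\left(q{\left(-2 \right)} + 329\right) \left(-178\right) = \left(\frac{\sqrt{14}}{14} + 329\right) \left(-178\right) = \left(329 + \frac{\sqrt{14}}{14}\right) \left(-178\right) = -58562 - \frac{89 \sqrt{14}}{7}$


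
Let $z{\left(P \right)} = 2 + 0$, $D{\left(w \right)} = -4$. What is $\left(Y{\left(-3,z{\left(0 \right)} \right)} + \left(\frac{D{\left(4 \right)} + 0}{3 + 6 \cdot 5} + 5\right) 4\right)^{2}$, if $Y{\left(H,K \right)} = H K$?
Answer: $\frac{198916}{1089} \approx 182.66$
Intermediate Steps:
$z{\left(P \right)} = 2$
$\left(Y{\left(-3,z{\left(0 \right)} \right)} + \left(\frac{D{\left(4 \right)} + 0}{3 + 6 \cdot 5} + 5\right) 4\right)^{2} = \left(\left(-3\right) 2 + \left(\frac{-4 + 0}{3 + 6 \cdot 5} + 5\right) 4\right)^{2} = \left(-6 + \left(- \frac{4}{3 + 30} + 5\right) 4\right)^{2} = \left(-6 + \left(- \frac{4}{33} + 5\right) 4\right)^{2} = \left(-6 + \frac{161}{33} \cdot 4\right)^{2} = \left(-6 + \frac{644}{33}\right)^{2} = \left(\frac{446}{33}\right)^{2} = \frac{198916}{1089}$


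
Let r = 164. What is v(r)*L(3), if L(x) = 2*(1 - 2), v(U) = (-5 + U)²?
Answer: -50562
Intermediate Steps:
L(x) = -2 (L(x) = 2*(-1) = -2)
v(r)*L(3) = (-5 + 164)²*(-2) = 159²*(-2) = 25281*(-2) = -50562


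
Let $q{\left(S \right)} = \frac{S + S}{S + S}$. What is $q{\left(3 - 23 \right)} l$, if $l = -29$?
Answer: $-29$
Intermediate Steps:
$q{\left(S \right)} = 1$ ($q{\left(S \right)} = \frac{2 S}{2 S} = 2 S \frac{1}{2 S} = 1$)
$q{\left(3 - 23 \right)} l = 1 \left(-29\right) = -29$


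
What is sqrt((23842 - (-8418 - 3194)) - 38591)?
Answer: I*sqrt(3137) ≈ 56.009*I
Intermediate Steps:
sqrt((23842 - (-8418 - 3194)) - 38591) = sqrt((23842 - 1*(-11612)) - 38591) = sqrt((23842 + 11612) - 38591) = sqrt(35454 - 38591) = sqrt(-3137) = I*sqrt(3137)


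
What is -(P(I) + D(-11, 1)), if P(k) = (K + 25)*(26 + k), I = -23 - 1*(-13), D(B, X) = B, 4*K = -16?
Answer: -325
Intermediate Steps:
K = -4 (K = (¼)*(-16) = -4)
I = -10 (I = -23 + 13 = -10)
P(k) = 546 + 21*k (P(k) = (-4 + 25)*(26 + k) = 21*(26 + k) = 546 + 21*k)
-(P(I) + D(-11, 1)) = -((546 + 21*(-10)) - 11) = -((546 - 210) - 11) = -(336 - 11) = -1*325 = -325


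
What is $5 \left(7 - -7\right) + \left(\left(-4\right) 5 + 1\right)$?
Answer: $51$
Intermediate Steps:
$5 \left(7 - -7\right) + \left(\left(-4\right) 5 + 1\right) = 5 \left(7 + 7\right) + \left(-20 + 1\right) = 5 \cdot 14 - 19 = 70 - 19 = 51$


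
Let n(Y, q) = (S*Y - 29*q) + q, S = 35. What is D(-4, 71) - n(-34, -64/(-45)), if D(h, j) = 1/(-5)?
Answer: 55333/45 ≈ 1229.6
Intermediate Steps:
D(h, j) = -⅕
n(Y, q) = -28*q + 35*Y (n(Y, q) = (35*Y - 29*q) + q = (-29*q + 35*Y) + q = -28*q + 35*Y)
D(-4, 71) - n(-34, -64/(-45)) = -⅕ - (-(-1792)/(-45) + 35*(-34)) = -⅕ - (-(-1792)*(-1)/45 - 1190) = -⅕ - (-28*64/45 - 1190) = -⅕ - (-1792/45 - 1190) = -⅕ - 1*(-55342/45) = -⅕ + 55342/45 = 55333/45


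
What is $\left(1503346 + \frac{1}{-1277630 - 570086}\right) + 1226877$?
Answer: $\frac{5044676720667}{1847716} \approx 2.7302 \cdot 10^{6}$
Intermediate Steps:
$\left(1503346 + \frac{1}{-1277630 - 570086}\right) + 1226877 = \left(1503346 + \frac{1}{-1847716}\right) + 1226877 = \left(1503346 - \frac{1}{1847716}\right) + 1226877 = \frac{2777756457735}{1847716} + 1226877 = \frac{5044676720667}{1847716}$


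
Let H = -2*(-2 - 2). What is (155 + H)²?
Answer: 26569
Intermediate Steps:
H = 8 (H = -2*(-4) = 8)
(155 + H)² = (155 + 8)² = 163² = 26569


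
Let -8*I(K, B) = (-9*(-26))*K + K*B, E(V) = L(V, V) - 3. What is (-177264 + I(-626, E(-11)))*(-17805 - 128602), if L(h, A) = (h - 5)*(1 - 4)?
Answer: 91025477703/4 ≈ 2.2756e+10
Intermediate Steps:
L(h, A) = 15 - 3*h (L(h, A) = (-5 + h)*(-3) = 15 - 3*h)
E(V) = 12 - 3*V (E(V) = (15 - 3*V) - 3 = 12 - 3*V)
I(K, B) = -117*K/4 - B*K/8 (I(K, B) = -((-9*(-26))*K + K*B)/8 = -(234*K + B*K)/8 = -117*K/4 - B*K/8)
(-177264 + I(-626, E(-11)))*(-17805 - 128602) = (-177264 - ⅛*(-626)*(234 + (12 - 3*(-11))))*(-17805 - 128602) = (-177264 - ⅛*(-626)*(234 + (12 + 33)))*(-146407) = (-177264 - ⅛*(-626)*(234 + 45))*(-146407) = (-177264 - ⅛*(-626)*279)*(-146407) = (-177264 + 87327/4)*(-146407) = -621729/4*(-146407) = 91025477703/4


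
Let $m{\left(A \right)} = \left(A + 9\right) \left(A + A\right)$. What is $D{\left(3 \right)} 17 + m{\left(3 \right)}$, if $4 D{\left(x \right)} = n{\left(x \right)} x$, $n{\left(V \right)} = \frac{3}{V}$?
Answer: $\frac{339}{4} \approx 84.75$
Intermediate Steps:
$D{\left(x \right)} = \frac{3}{4}$ ($D{\left(x \right)} = \frac{\frac{3}{x} x}{4} = \frac{1}{4} \cdot 3 = \frac{3}{4}$)
$m{\left(A \right)} = 2 A \left(9 + A\right)$ ($m{\left(A \right)} = \left(9 + A\right) 2 A = 2 A \left(9 + A\right)$)
$D{\left(3 \right)} 17 + m{\left(3 \right)} = \frac{3}{4} \cdot 17 + 2 \cdot 3 \left(9 + 3\right) = \frac{51}{4} + 2 \cdot 3 \cdot 12 = \frac{51}{4} + 72 = \frac{339}{4}$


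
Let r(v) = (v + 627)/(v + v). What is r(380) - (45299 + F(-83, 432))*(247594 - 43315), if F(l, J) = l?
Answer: -369467170507/40 ≈ -9.2367e+9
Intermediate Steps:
r(v) = (627 + v)/(2*v) (r(v) = (627 + v)/((2*v)) = (627 + v)*(1/(2*v)) = (627 + v)/(2*v))
r(380) - (45299 + F(-83, 432))*(247594 - 43315) = (½)*(627 + 380)/380 - (45299 - 83)*(247594 - 43315) = (½)*(1/380)*1007 - 45216*204279 = 53/40 - 1*9236679264 = 53/40 - 9236679264 = -369467170507/40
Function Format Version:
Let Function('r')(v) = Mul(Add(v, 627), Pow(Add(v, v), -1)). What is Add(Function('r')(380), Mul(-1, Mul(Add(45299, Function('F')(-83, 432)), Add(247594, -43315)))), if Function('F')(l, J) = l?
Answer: Rational(-369467170507, 40) ≈ -9.2367e+9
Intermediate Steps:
Function('r')(v) = Mul(Rational(1, 2), Pow(v, -1), Add(627, v)) (Function('r')(v) = Mul(Add(627, v), Pow(Mul(2, v), -1)) = Mul(Add(627, v), Mul(Rational(1, 2), Pow(v, -1))) = Mul(Rational(1, 2), Pow(v, -1), Add(627, v)))
Add(Function('r')(380), Mul(-1, Mul(Add(45299, Function('F')(-83, 432)), Add(247594, -43315)))) = Add(Mul(Rational(1, 2), Pow(380, -1), Add(627, 380)), Mul(-1, Mul(Add(45299, -83), Add(247594, -43315)))) = Add(Mul(Rational(1, 2), Rational(1, 380), 1007), Mul(-1, Mul(45216, 204279))) = Add(Rational(53, 40), Mul(-1, 9236679264)) = Add(Rational(53, 40), -9236679264) = Rational(-369467170507, 40)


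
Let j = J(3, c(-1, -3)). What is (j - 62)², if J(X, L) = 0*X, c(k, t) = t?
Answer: 3844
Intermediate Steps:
J(X, L) = 0
j = 0
(j - 62)² = (0 - 62)² = (-62)² = 3844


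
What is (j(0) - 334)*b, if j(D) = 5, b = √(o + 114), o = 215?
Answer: -329*√329 ≈ -5967.5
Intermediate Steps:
b = √329 (b = √(215 + 114) = √329 ≈ 18.138)
(j(0) - 334)*b = (5 - 334)*√329 = -329*√329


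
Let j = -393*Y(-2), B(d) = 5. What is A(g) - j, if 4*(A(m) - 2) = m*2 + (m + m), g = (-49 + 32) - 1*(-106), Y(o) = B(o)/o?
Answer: -1783/2 ≈ -891.50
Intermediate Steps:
Y(o) = 5/o
g = 89 (g = -17 + 106 = 89)
A(m) = 2 + m (A(m) = 2 + (m*2 + (m + m))/4 = 2 + (2*m + 2*m)/4 = 2 + (4*m)/4 = 2 + m)
j = 1965/2 (j = -1965/(-2) = -1965*(-1)/2 = -393*(-5/2) = 1965/2 ≈ 982.50)
A(g) - j = (2 + 89) - 1*1965/2 = 91 - 1965/2 = -1783/2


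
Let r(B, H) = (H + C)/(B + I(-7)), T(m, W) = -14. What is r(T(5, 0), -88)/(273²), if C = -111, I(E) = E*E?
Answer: -199/2608515 ≈ -7.6289e-5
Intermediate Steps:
I(E) = E²
r(B, H) = (-111 + H)/(49 + B) (r(B, H) = (H - 111)/(B + (-7)²) = (-111 + H)/(B + 49) = (-111 + H)/(49 + B))
r(T(5, 0), -88)/(273²) = ((-111 - 88)/(49 - 14))/(273²) = (-199/35)/74529 = ((1/35)*(-199))*(1/74529) = -199/35*1/74529 = -199/2608515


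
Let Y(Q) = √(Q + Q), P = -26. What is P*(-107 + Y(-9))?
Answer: 2782 - 78*I*√2 ≈ 2782.0 - 110.31*I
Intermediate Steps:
Y(Q) = √2*√Q (Y(Q) = √(2*Q) = √2*√Q)
P*(-107 + Y(-9)) = -26*(-107 + √2*√(-9)) = -26*(-107 + √2*(3*I)) = -26*(-107 + 3*I*√2) = 2782 - 78*I*√2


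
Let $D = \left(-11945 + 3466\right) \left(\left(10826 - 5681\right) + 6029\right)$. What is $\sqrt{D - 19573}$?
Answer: $i \sqrt{94763919} \approx 9734.7 i$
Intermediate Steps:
$D = -94744346$ ($D = - 8479 \left(5145 + 6029\right) = \left(-8479\right) 11174 = -94744346$)
$\sqrt{D - 19573} = \sqrt{-94744346 - 19573} = \sqrt{-94763919} = i \sqrt{94763919}$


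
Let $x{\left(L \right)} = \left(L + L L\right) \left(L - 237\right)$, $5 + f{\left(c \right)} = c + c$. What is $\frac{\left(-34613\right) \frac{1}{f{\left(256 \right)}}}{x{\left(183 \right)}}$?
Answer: $\frac{34613}{921872016} \approx 3.7546 \cdot 10^{-5}$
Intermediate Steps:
$f{\left(c \right)} = -5 + 2 c$ ($f{\left(c \right)} = -5 + \left(c + c\right) = -5 + 2 c$)
$x{\left(L \right)} = \left(-237 + L\right) \left(L + L^{2}\right)$ ($x{\left(L \right)} = \left(L + L^{2}\right) \left(-237 + L\right) = \left(-237 + L\right) \left(L + L^{2}\right)$)
$\frac{\left(-34613\right) \frac{1}{f{\left(256 \right)}}}{x{\left(183 \right)}} = \frac{\left(-34613\right) \frac{1}{-5 + 2 \cdot 256}}{183 \left(-237 + 183^{2} - 43188\right)} = \frac{\left(-34613\right) \frac{1}{-5 + 512}}{183 \left(-237 + 33489 - 43188\right)} = \frac{\left(-34613\right) \frac{1}{507}}{183 \left(-9936\right)} = \frac{\left(-34613\right) \frac{1}{507}}{-1818288} = \left(- \frac{34613}{507}\right) \left(- \frac{1}{1818288}\right) = \frac{34613}{921872016}$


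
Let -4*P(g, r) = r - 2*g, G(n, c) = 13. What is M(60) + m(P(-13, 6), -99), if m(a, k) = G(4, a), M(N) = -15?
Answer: -2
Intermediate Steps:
P(g, r) = g/2 - r/4 (P(g, r) = -(r - 2*g)/4 = g/2 - r/4)
m(a, k) = 13
M(60) + m(P(-13, 6), -99) = -15 + 13 = -2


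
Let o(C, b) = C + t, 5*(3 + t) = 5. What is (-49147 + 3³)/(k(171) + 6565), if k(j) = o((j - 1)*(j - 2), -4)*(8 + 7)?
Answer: -9824/87497 ≈ -0.11228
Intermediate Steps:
t = -2 (t = -3 + (⅕)*5 = -3 + 1 = -2)
o(C, b) = -2 + C (o(C, b) = C - 2 = -2 + C)
k(j) = -30 + 15*(-1 + j)*(-2 + j) (k(j) = (-2 + (j - 1)*(j - 2))*(8 + 7) = (-2 + (-1 + j)*(-2 + j))*15 = -30 + 15*(-1 + j)*(-2 + j))
(-49147 + 3³)/(k(171) + 6565) = (-49147 + 3³)/(15*171*(-3 + 171) + 6565) = (-49147 + 27)/(15*171*168 + 6565) = -49120/(430920 + 6565) = -49120/437485 = -49120*1/437485 = -9824/87497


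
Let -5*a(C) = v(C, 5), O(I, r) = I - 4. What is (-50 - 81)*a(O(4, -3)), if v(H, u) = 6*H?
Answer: 0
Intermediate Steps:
O(I, r) = -4 + I
a(C) = -6*C/5
(-50 - 81)*a(O(4, -3)) = (-50 - 81)*(-6*(-4 + 4)/5) = -(-786)*0/5 = -131*0 = 0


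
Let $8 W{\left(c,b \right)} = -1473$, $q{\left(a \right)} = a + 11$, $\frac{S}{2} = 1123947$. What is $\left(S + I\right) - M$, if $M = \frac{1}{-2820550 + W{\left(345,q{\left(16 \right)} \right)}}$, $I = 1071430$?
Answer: $\frac{74903443829860}{22565873} \approx 3.3193 \cdot 10^{6}$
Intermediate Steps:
$S = 2247894$ ($S = 2 \cdot 1123947 = 2247894$)
$q{\left(a \right)} = 11 + a$
$W{\left(c,b \right)} = - \frac{1473}{8}$ ($W{\left(c,b \right)} = \frac{1}{8} \left(-1473\right) = - \frac{1473}{8}$)
$M = - \frac{8}{22565873}$ ($M = \frac{1}{-2820550 - \frac{1473}{8}} = \frac{1}{- \frac{22565873}{8}} = - \frac{8}{22565873} \approx -3.5452 \cdot 10^{-7}$)
$\left(S + I\right) - M = \left(2247894 + 1071430\right) - - \frac{8}{22565873} = 3319324 + \frac{8}{22565873} = \frac{74903443829860}{22565873}$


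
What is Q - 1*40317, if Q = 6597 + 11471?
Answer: -22249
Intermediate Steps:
Q = 18068
Q - 1*40317 = 18068 - 1*40317 = 18068 - 40317 = -22249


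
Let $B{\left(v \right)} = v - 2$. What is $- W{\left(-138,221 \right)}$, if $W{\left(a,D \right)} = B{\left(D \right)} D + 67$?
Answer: $-48466$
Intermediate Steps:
$B{\left(v \right)} = -2 + v$
$W{\left(a,D \right)} = 67 + D \left(-2 + D\right)$ ($W{\left(a,D \right)} = \left(-2 + D\right) D + 67 = D \left(-2 + D\right) + 67 = 67 + D \left(-2 + D\right)$)
$- W{\left(-138,221 \right)} = - (67 + 221 \left(-2 + 221\right)) = - (67 + 221 \cdot 219) = - (67 + 48399) = \left(-1\right) 48466 = -48466$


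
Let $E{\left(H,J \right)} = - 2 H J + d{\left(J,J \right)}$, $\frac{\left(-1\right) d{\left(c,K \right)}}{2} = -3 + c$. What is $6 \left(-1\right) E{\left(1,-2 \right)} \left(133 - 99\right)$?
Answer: $-2856$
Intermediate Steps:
$d{\left(c,K \right)} = 6 - 2 c$ ($d{\left(c,K \right)} = - 2 \left(-3 + c\right) = 6 - 2 c$)
$E{\left(H,J \right)} = 6 - 2 J - 2 H J$ ($E{\left(H,J \right)} = - 2 H J - \left(-6 + 2 J\right) = 6 - 2 J - 2 H J$)
$6 \left(-1\right) E{\left(1,-2 \right)} \left(133 - 99\right) = 6 \left(-1\right) \left(6 - -4 - 2 \left(-2\right)\right) \left(133 - 99\right) = - 6 \left(6 + 4 + 4\right) 34 = \left(-6\right) 14 \cdot 34 = \left(-84\right) 34 = -2856$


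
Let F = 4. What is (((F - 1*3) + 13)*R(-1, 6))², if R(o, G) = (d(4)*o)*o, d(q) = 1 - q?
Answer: 1764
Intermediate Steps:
R(o, G) = -3*o² (R(o, G) = ((1 - 1*4)*o)*o = ((1 - 4)*o)*o = (-3*o)*o = -3*o²)
(((F - 1*3) + 13)*R(-1, 6))² = (((4 - 1*3) + 13)*(-3*(-1)²))² = (((4 - 3) + 13)*(-3*1))² = ((1 + 13)*(-3))² = (14*(-3))² = (-42)² = 1764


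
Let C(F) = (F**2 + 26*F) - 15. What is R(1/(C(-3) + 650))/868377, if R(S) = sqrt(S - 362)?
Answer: I*sqrt(115968306)/491501382 ≈ 2.191e-5*I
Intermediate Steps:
C(F) = -15 + F**2 + 26*F
R(S) = sqrt(-362 + S)
R(1/(C(-3) + 650))/868377 = sqrt(-362 + 1/((-15 + (-3)**2 + 26*(-3)) + 650))/868377 = sqrt(-362 + 1/((-15 + 9 - 78) + 650))*(1/868377) = sqrt(-362 + 1/(-84 + 650))*(1/868377) = sqrt(-362 + 1/566)*(1/868377) = sqrt(-204891/566)*(1/868377) = (I*sqrt(115968306)/566)*(1/868377) = I*sqrt(115968306)/491501382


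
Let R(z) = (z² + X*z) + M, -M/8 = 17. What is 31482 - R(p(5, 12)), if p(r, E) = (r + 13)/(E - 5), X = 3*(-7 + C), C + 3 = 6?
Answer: 1550470/49 ≈ 31642.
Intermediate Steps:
C = 3 (C = -3 + 6 = 3)
M = -136 (M = -8*17 = -136)
X = -12 (X = 3*(-7 + 3) = 3*(-4) = -12)
p(r, E) = (13 + r)/(-5 + E)
R(z) = -136 + z² - 12*z (R(z) = (z² - 12*z) - 136 = -136 + z² - 12*z)
31482 - R(p(5, 12)) = 31482 - (-136 + ((13 + 5)/(-5 + 12))² - 12*(13 + 5)/(-5 + 12)) = 31482 - (-136 + (18/7)² - 12*18/7) = 31482 - (-136 + 324/49 - 216/7) = 31482 - 1*(-7852/49) = 31482 + 7852/49 = 1550470/49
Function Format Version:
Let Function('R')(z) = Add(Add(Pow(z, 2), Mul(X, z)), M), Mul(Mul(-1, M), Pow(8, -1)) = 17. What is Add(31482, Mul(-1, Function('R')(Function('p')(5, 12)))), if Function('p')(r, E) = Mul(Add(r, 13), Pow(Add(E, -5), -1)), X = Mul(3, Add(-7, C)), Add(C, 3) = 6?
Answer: Rational(1550470, 49) ≈ 31642.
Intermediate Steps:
C = 3 (C = Add(-3, 6) = 3)
M = -136 (M = Mul(-8, 17) = -136)
X = -12 (X = Mul(3, Add(-7, 3)) = Mul(3, -4) = -12)
Function('p')(r, E) = Mul(Pow(Add(-5, E), -1), Add(13, r)) (Function('p')(r, E) = Mul(Add(13, r), Pow(Add(-5, E), -1)) = Mul(Pow(Add(-5, E), -1), Add(13, r)))
Function('R')(z) = Add(-136, Pow(z, 2), Mul(-12, z)) (Function('R')(z) = Add(Add(Pow(z, 2), Mul(-12, z)), -136) = Add(-136, Pow(z, 2), Mul(-12, z)))
Add(31482, Mul(-1, Function('R')(Function('p')(5, 12)))) = Add(31482, Mul(-1, Add(-136, Pow(Mul(Pow(Add(-5, 12), -1), Add(13, 5)), 2), Mul(-12, Mul(Pow(Add(-5, 12), -1), Add(13, 5)))))) = Add(31482, Mul(-1, Add(-136, Pow(Mul(Pow(7, -1), 18), 2), Mul(-12, Mul(Pow(7, -1), 18))))) = Add(31482, Mul(-1, Add(-136, Pow(Mul(Rational(1, 7), 18), 2), Mul(-12, Mul(Rational(1, 7), 18))))) = Add(31482, Mul(-1, Add(-136, Pow(Rational(18, 7), 2), Mul(-12, Rational(18, 7))))) = Add(31482, Mul(-1, Add(-136, Rational(324, 49), Rational(-216, 7)))) = Add(31482, Mul(-1, Rational(-7852, 49))) = Add(31482, Rational(7852, 49)) = Rational(1550470, 49)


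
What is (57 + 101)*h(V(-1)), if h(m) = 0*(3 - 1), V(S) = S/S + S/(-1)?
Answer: 0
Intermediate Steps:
V(S) = 1 - S (V(S) = 1 + S*(-1) = 1 - S)
h(m) = 0 (h(m) = 0*2 = 0)
(57 + 101)*h(V(-1)) = (57 + 101)*0 = 158*0 = 0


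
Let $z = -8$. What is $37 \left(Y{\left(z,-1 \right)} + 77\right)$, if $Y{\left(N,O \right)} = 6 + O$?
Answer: $3034$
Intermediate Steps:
$37 \left(Y{\left(z,-1 \right)} + 77\right) = 37 \left(\left(6 - 1\right) + 77\right) = 37 \left(5 + 77\right) = 37 \cdot 82 = 3034$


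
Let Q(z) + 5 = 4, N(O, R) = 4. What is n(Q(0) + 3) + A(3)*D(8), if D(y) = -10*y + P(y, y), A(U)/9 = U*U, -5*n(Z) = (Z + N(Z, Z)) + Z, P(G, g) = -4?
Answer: -34028/5 ≈ -6805.6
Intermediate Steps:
Q(z) = -1 (Q(z) = -5 + 4 = -1)
n(Z) = -⅘ - 2*Z/5 (n(Z) = -((Z + 4) + Z)/5 = -((4 + Z) + Z)/5 = -(4 + 2*Z)/5 = -⅘ - 2*Z/5)
A(U) = 9*U² (A(U) = 9*(U*U) = 9*U²)
D(y) = -4 - 10*y (D(y) = -10*y - 4 = -4 - 10*y)
n(Q(0) + 3) + A(3)*D(8) = (-⅘ - 2*(-1 + 3)/5) + (9*3²)*(-4 - 10*8) = (-⅘ - ⅖*2) + (9*9)*(-4 - 80) = (-⅘ - ⅘) + 81*(-84) = -8/5 - 6804 = -34028/5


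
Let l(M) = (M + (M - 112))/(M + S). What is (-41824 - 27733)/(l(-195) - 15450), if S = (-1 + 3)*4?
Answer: 13007159/2888648 ≈ 4.5029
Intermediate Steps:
S = 8 (S = 2*4 = 8)
l(M) = (-112 + 2*M)/(8 + M) (l(M) = (M + (M - 112))/(M + 8) = (M + (-112 + M))/(8 + M) = (-112 + 2*M)/(8 + M))
(-41824 - 27733)/(l(-195) - 15450) = (-41824 - 27733)/(2*(-56 - 195)/(8 - 195) - 15450) = -69557/(2*(-251)/(-187) - 15450) = -69557/(2*(-1/187)*(-251) - 15450) = -69557/(502/187 - 15450) = -69557/(-2888648/187) = -69557*(-187/2888648) = 13007159/2888648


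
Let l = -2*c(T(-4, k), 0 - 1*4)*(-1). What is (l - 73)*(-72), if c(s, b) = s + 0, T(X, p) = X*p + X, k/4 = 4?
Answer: 15048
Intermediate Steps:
k = 16 (k = 4*4 = 16)
T(X, p) = X + X*p
c(s, b) = s
l = -136 (l = -(-8)*(1 + 16)*(-1) = -(-8)*17*(-1) = -2*(-68)*(-1) = 136*(-1) = -136)
(l - 73)*(-72) = (-136 - 73)*(-72) = -209*(-72) = 15048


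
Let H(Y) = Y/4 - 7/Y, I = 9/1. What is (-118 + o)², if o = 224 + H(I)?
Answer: 14969161/1296 ≈ 11550.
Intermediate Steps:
I = 9 (I = 9*1 = 9)
H(Y) = -7/Y + Y/4 (H(Y) = Y*(¼) - 7/Y = Y/4 - 7/Y = -7/Y + Y/4)
o = 8117/36 (o = 224 + (-7/9 + (¼)*9) = 224 + (-7*⅑ + 9/4) = 224 + (-7/9 + 9/4) = 224 + 53/36 = 8117/36 ≈ 225.47)
(-118 + o)² = (-118 + 8117/36)² = (3869/36)² = 14969161/1296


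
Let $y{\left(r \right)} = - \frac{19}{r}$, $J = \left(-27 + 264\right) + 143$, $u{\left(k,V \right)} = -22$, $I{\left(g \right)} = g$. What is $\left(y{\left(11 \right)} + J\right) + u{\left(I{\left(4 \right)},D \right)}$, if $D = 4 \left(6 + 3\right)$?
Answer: $\frac{3919}{11} \approx 356.27$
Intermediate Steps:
$D = 36$ ($D = 4 \cdot 9 = 36$)
$J = 380$ ($J = 237 + 143 = 380$)
$\left(y{\left(11 \right)} + J\right) + u{\left(I{\left(4 \right)},D \right)} = \left(- \frac{19}{11} + 380\right) - 22 = \frac{4161}{11} - 22 = \frac{3919}{11}$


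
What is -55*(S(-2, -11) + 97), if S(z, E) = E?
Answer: -4730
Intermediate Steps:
-55*(S(-2, -11) + 97) = -55*(-11 + 97) = -55*86 = -4730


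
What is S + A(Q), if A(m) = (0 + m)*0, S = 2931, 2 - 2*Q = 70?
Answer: 2931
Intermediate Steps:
Q = -34 (Q = 1 - 1/2*70 = 1 - 35 = -34)
A(m) = 0 (A(m) = m*0 = 0)
S + A(Q) = 2931 + 0 = 2931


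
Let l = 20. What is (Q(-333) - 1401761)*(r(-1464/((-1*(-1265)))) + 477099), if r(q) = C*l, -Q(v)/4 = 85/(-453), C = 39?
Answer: -101150639723149/151 ≈ -6.6987e+11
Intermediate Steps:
Q(v) = 340/453 (Q(v) = -340/(-453) = -340*(-1)/453 = -4*(-85/453) = 340/453)
r(q) = 780 (r(q) = 39*20 = 780)
(Q(-333) - 1401761)*(r(-1464/((-1*(-1265)))) + 477099) = (340/453 - 1401761)*(780 + 477099) = -634997393/453*477879 = -101150639723149/151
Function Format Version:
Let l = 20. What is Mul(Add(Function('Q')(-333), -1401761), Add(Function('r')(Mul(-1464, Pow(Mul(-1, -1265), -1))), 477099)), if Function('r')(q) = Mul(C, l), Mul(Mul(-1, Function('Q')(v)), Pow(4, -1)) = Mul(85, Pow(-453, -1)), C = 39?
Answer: Rational(-101150639723149, 151) ≈ -6.6987e+11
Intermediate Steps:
Function('Q')(v) = Rational(340, 453) (Function('Q')(v) = Mul(-4, Mul(85, Pow(-453, -1))) = Mul(-4, Mul(85, Rational(-1, 453))) = Mul(-4, Rational(-85, 453)) = Rational(340, 453))
Function('r')(q) = 780 (Function('r')(q) = Mul(39, 20) = 780)
Mul(Add(Function('Q')(-333), -1401761), Add(Function('r')(Mul(-1464, Pow(Mul(-1, -1265), -1))), 477099)) = Mul(Add(Rational(340, 453), -1401761), Add(780, 477099)) = Mul(Rational(-634997393, 453), 477879) = Rational(-101150639723149, 151)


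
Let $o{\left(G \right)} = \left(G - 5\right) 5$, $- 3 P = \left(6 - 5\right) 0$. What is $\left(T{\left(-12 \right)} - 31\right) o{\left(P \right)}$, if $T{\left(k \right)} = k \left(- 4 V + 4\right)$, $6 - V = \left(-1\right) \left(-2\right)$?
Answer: $-2825$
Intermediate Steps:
$V = 4$ ($V = 6 - \left(-1\right) \left(-2\right) = 6 - 2 = 4$)
$T{\left(k \right)} = - 12 k$ ($T{\left(k \right)} = k \left(\left(-4\right) 4 + 4\right) = k \left(-16 + 4\right) = k \left(-12\right) = - 12 k$)
$P = 0$ ($P = - \frac{\left(6 - 5\right) 0}{3} = - \frac{1 \cdot 0}{3} = \left(- \frac{1}{3}\right) 0 = 0$)
$o{\left(G \right)} = -25 + 5 G$ ($o{\left(G \right)} = \left(-5 + G\right) 5 = -25 + 5 G$)
$\left(T{\left(-12 \right)} - 31\right) o{\left(P \right)} = \left(\left(-12\right) \left(-12\right) - 31\right) \left(-25 + 5 \cdot 0\right) = \left(144 - 31\right) \left(-25 + 0\right) = 113 \left(-25\right) = -2825$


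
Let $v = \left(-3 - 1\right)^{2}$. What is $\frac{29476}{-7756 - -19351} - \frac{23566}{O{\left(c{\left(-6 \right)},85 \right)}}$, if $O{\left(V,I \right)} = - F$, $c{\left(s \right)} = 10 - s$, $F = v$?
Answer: $\frac{136859693}{92760} \approx 1475.4$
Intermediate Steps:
$v = 16$ ($v = \left(-4\right)^{2} = 16$)
$F = 16$
$O{\left(V,I \right)} = -16$ ($O{\left(V,I \right)} = \left(-1\right) 16 = -16$)
$\frac{29476}{-7756 - -19351} - \frac{23566}{O{\left(c{\left(-6 \right)},85 \right)}} = \frac{29476}{-7756 - -19351} - \frac{23566}{-16} = \frac{29476}{-7756 + 19351} - - \frac{11783}{8} = \frac{29476}{11595} + \frac{11783}{8} = \frac{136859693}{92760}$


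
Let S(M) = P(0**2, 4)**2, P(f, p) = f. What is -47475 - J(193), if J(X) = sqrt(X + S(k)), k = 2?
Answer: -47475 - sqrt(193) ≈ -47489.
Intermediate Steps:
S(M) = 0 (S(M) = (0**2)**2 = 0**2 = 0)
J(X) = sqrt(X) (J(X) = sqrt(X + 0) = sqrt(X))
-47475 - J(193) = -47475 - sqrt(193)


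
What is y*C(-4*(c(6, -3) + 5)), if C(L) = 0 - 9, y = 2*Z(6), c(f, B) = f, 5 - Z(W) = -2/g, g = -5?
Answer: -414/5 ≈ -82.800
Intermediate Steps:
Z(W) = 23/5 (Z(W) = 5 - (-2)/(-5) = 5 - (-2)*(-1)/5 = 5 - 1*2/5 = 5 - 2/5 = 23/5)
y = 46/5 (y = 2*(23/5) = 46/5 ≈ 9.2000)
C(L) = -9
y*C(-4*(c(6, -3) + 5)) = (46/5)*(-9) = -414/5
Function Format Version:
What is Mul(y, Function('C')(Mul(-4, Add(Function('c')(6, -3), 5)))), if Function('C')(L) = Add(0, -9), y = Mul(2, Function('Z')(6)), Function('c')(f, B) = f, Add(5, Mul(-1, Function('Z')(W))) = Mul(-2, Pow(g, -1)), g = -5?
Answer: Rational(-414, 5) ≈ -82.800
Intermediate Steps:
Function('Z')(W) = Rational(23, 5) (Function('Z')(W) = Add(5, Mul(-1, Mul(-2, Pow(-5, -1)))) = Add(5, Mul(-1, Mul(-2, Rational(-1, 5)))) = Add(5, Mul(-1, Rational(2, 5))) = Add(5, Rational(-2, 5)) = Rational(23, 5))
y = Rational(46, 5) (y = Mul(2, Rational(23, 5)) = Rational(46, 5) ≈ 9.2000)
Function('C')(L) = -9
Mul(y, Function('C')(Mul(-4, Add(Function('c')(6, -3), 5)))) = Mul(Rational(46, 5), -9) = Rational(-414, 5)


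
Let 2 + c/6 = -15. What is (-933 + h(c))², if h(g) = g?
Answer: 1071225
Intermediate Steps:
c = -102 (c = -12 + 6*(-15) = -12 - 90 = -102)
(-933 + h(c))² = (-933 - 102)² = (-1035)² = 1071225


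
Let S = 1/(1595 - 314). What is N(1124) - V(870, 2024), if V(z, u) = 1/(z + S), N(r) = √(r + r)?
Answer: -1281/1114471 + 2*√562 ≈ 47.412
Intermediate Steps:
S = 1/1281 ≈ 0.00078064
N(r) = √2*√r (N(r) = √(2*r) = √2*√r)
V(z, u) = 1/(1/1281 + z) (V(z, u) = 1/(z + 1/1281) = 1/(1/1281 + z))
N(1124) - V(870, 2024) = √2*√1124 - 1281/(1 + 1281*870) = √2*(2*√281) - 1281/(1 + 1114470) = 2*√562 - 1281/1114471 = -1281/1114471 + 2*√562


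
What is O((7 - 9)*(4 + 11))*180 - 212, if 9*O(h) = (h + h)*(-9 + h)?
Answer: 46588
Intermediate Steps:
O(h) = 2*h*(-9 + h)/9 (O(h) = ((h + h)*(-9 + h))/9 = ((2*h)*(-9 + h))/9 = (2*h*(-9 + h))/9 = 2*h*(-9 + h)/9)
O((7 - 9)*(4 + 11))*180 - 212 = (2*((7 - 9)*(4 + 11))*(-9 + (7 - 9)*(4 + 11))/9)*180 - 212 = (2*(-2*15)*(-9 - 2*15)/9)*180 - 212 = ((2/9)*(-30)*(-9 - 30))*180 - 212 = ((2/9)*(-30)*(-39))*180 - 212 = 260*180 - 212 = 46800 - 212 = 46588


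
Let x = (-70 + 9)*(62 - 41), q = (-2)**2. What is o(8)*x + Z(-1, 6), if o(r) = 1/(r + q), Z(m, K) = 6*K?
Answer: -283/4 ≈ -70.750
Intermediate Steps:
q = 4
o(r) = 1/(4 + r) (o(r) = 1/(r + 4) = 1/(4 + r))
x = -1281 (x = -61*21 = -1281)
o(8)*x + Z(-1, 6) = -1281/(4 + 8) + 6*6 = -1281/12 + 36 = (1/12)*(-1281) + 36 = -427/4 + 36 = -283/4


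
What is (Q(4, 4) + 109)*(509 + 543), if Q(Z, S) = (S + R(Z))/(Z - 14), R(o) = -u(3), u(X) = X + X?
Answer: 574392/5 ≈ 1.1488e+5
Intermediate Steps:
u(X) = 2*X
R(o) = -6 (R(o) = -2*3 = -1*6 = -6)
Q(Z, S) = (-6 + S)/(-14 + Z) (Q(Z, S) = (S - 6)/(Z - 14) = (-6 + S)/(-14 + Z))
(Q(4, 4) + 109)*(509 + 543) = ((-6 + 4)/(-14 + 4) + 109)*(509 + 543) = (-2/(-10) + 109)*1052 = (-1/10*(-2) + 109)*1052 = (1/5 + 109)*1052 = (546/5)*1052 = 574392/5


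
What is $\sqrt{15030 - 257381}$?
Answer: $i \sqrt{242351} \approx 492.29 i$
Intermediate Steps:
$\sqrt{15030 - 257381} = \sqrt{-242351} = i \sqrt{242351}$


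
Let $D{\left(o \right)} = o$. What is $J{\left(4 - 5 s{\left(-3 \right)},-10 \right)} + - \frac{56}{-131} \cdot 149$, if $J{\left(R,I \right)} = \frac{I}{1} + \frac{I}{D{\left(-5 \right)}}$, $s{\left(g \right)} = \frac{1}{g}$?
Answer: $\frac{7296}{131} \approx 55.695$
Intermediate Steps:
$J{\left(R,I \right)} = \frac{4 I}{5}$ ($J{\left(R,I \right)} = \frac{I}{1} + \frac{I}{-5} = I 1 + I \left(- \frac{1}{5}\right) = I - \frac{I}{5} = \frac{4 I}{5}$)
$J{\left(4 - 5 s{\left(-3 \right)},-10 \right)} + - \frac{56}{-131} \cdot 149 = \frac{4}{5} \left(-10\right) + - \frac{56}{-131} \cdot 149 = -8 + \left(-56\right) \left(- \frac{1}{131}\right) 149 = -8 + \frac{56}{131} \cdot 149 = -8 + \frac{8344}{131} = \frac{7296}{131}$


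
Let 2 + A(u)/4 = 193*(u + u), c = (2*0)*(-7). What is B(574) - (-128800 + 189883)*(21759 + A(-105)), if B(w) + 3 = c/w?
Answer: 8574159624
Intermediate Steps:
c = 0 (c = 0*(-7) = 0)
A(u) = -8 + 1544*u (A(u) = -8 + 4*(193*(u + u)) = -8 + 4*(193*(2*u)) = -8 + 4*(386*u) = -8 + 1544*u)
B(w) = -3 (B(w) = -3 + 0/w = -3 + 0 = -3)
B(574) - (-128800 + 189883)*(21759 + A(-105)) = -3 - (-128800 + 189883)*(21759 + (-8 + 1544*(-105))) = -3 - 61083*(21759 + (-8 - 162120)) = -3 - 61083*(21759 - 162128) = -3 - 61083*(-140369) = -3 - 1*(-8574159627) = -3 + 8574159627 = 8574159624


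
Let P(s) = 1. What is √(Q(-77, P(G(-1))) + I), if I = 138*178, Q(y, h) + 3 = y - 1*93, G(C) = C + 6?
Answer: √24391 ≈ 156.18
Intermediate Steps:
G(C) = 6 + C
Q(y, h) = -96 + y (Q(y, h) = -3 + (y - 1*93) = -3 + (y - 93) = -3 + (-93 + y) = -96 + y)
I = 24564
√(Q(-77, P(G(-1))) + I) = √((-96 - 77) + 24564) = √(-173 + 24564) = √24391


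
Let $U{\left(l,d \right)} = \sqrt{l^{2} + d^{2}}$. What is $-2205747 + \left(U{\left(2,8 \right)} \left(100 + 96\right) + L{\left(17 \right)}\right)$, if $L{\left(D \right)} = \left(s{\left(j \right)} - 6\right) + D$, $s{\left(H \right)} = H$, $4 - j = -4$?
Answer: $-2205728 + 392 \sqrt{17} \approx -2.2041 \cdot 10^{6}$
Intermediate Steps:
$j = 8$ ($j = 4 - -4 = 4 + 4 = 8$)
$L{\left(D \right)} = 2 + D$ ($L{\left(D \right)} = \left(8 - 6\right) + D = 2 + D$)
$U{\left(l,d \right)} = \sqrt{d^{2} + l^{2}}$
$-2205747 + \left(U{\left(2,8 \right)} \left(100 + 96\right) + L{\left(17 \right)}\right) = -2205747 + \left(\sqrt{8^{2} + 2^{2}} \left(100 + 96\right) + \left(2 + 17\right)\right) = -2205747 + \left(\sqrt{64 + 4} \cdot 196 + 19\right) = -2205747 + \left(\sqrt{68} \cdot 196 + 19\right) = -2205747 + \left(2 \sqrt{17} \cdot 196 + 19\right) = -2205747 + \left(392 \sqrt{17} + 19\right) = -2205747 + \left(19 + 392 \sqrt{17}\right) = -2205728 + 392 \sqrt{17}$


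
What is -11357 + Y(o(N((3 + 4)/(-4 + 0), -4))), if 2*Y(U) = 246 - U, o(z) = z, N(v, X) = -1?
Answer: -22467/2 ≈ -11234.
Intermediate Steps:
Y(U) = 123 - U/2 (Y(U) = (246 - U)/2 = 123 - U/2)
-11357 + Y(o(N((3 + 4)/(-4 + 0), -4))) = -11357 + (123 - ½*(-1)) = -11357 + (123 + ½) = -11357 + 247/2 = -22467/2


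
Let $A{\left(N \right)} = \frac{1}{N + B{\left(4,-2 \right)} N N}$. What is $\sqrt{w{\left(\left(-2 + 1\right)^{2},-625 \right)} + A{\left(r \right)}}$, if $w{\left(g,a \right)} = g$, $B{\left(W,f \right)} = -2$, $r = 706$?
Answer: $\frac{3 \sqrt{110260633710}}{996166} \approx 1.0$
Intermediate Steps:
$A{\left(N \right)} = \frac{1}{N - 2 N^{2}}$ ($A{\left(N \right)} = \frac{1}{N + - 2 N N} = \frac{1}{N - 2 N^{2}}$)
$\sqrt{w{\left(\left(-2 + 1\right)^{2},-625 \right)} + A{\left(r \right)}} = \sqrt{\left(-2 + 1\right)^{2} + \frac{1}{706 \left(1 - 1412\right)}} = \sqrt{\left(-1\right)^{2} + \frac{1}{706 \left(1 - 1412\right)}} = \sqrt{1 + \frac{1}{706 \left(-1411\right)}} = \sqrt{1 + \frac{1}{706} \left(- \frac{1}{1411}\right)} = \sqrt{1 - \frac{1}{996166}} = \sqrt{\frac{996165}{996166}} = \frac{3 \sqrt{110260633710}}{996166}$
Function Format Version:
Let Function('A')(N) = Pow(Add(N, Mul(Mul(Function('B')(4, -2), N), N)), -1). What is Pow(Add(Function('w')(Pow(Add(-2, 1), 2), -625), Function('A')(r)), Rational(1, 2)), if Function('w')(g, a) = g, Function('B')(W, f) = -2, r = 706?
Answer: Mul(Rational(3, 996166), Pow(110260633710, Rational(1, 2))) ≈ 1.0000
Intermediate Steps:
Function('A')(N) = Pow(Add(N, Mul(-2, Pow(N, 2))), -1) (Function('A')(N) = Pow(Add(N, Mul(Mul(-2, N), N)), -1) = Pow(Add(N, Mul(-2, Pow(N, 2))), -1))
Pow(Add(Function('w')(Pow(Add(-2, 1), 2), -625), Function('A')(r)), Rational(1, 2)) = Pow(Add(Pow(Add(-2, 1), 2), Mul(Pow(706, -1), Pow(Add(1, Mul(-2, 706)), -1))), Rational(1, 2)) = Pow(Add(Pow(-1, 2), Mul(Rational(1, 706), Pow(Add(1, -1412), -1))), Rational(1, 2)) = Pow(Add(1, Mul(Rational(1, 706), Pow(-1411, -1))), Rational(1, 2)) = Pow(Add(1, Mul(Rational(1, 706), Rational(-1, 1411))), Rational(1, 2)) = Pow(Add(1, Rational(-1, 996166)), Rational(1, 2)) = Pow(Rational(996165, 996166), Rational(1, 2)) = Mul(Rational(3, 996166), Pow(110260633710, Rational(1, 2)))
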